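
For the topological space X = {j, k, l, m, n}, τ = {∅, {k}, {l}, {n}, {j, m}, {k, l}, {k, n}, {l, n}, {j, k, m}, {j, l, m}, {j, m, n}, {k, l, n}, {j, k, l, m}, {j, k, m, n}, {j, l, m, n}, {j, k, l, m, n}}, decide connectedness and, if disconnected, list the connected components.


(X, τ) is disconnected; components = [{k}, {l}, {n}, {j, m}].

Find clopen sets (U ∈ τ with X ∖ U ∈ τ):
  U = ∅, X ∖ U = {j, k, l, m, n} — both open, so U is clopen.
  U = {k}, X ∖ U = {j, l, m, n} — both open, so U is clopen.
  U = {l}, X ∖ U = {j, k, m, n} — both open, so U is clopen.
  U = {n}, X ∖ U = {j, k, l, m} — both open, so U is clopen.
  U = {j, m}, X ∖ U = {k, l, n} — both open, so U is clopen.
  U = {k, l}, X ∖ U = {j, m, n} — both open, so U is clopen.
  U = {k, n}, X ∖ U = {j, l, m} — both open, so U is clopen.
  U = {l, n}, X ∖ U = {j, k, m} — both open, so U is clopen.
  U = {j, k, m}, X ∖ U = {l, n} — both open, so U is clopen.
  U = {j, l, m}, X ∖ U = {k, n} — both open, so U is clopen.
  U = {j, m, n}, X ∖ U = {k, l} — both open, so U is clopen.
  U = {k, l, n}, X ∖ U = {j, m} — both open, so U is clopen.
  U = {j, k, l, m}, X ∖ U = {n} — both open, so U is clopen.
  U = {j, k, m, n}, X ∖ U = {l} — both open, so U is clopen.
  U = {j, l, m, n}, X ∖ U = {k} — both open, so U is clopen.
  U = {j, k, l, m, n}, X ∖ U = ∅ — both open, so U is clopen.
Nontrivial clopen(s) exist: e.g. {l, n}. So (X, τ) is disconnected.
Compute connected components by grouping points that agree on all clopens:
  component: {k}
  component: {l}
  component: {n}
  component: {j, m}


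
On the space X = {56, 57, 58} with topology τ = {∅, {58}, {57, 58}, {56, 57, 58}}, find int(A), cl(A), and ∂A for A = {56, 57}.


int(A) = ∅, cl(A) = {56, 57}, ∂A = {56, 57}.

Closed sets in (X, τ) are complements of opens:
  closed(X, τ) = {∅, {56}, {56, 57}, {56, 57, 58}}.
int(A) = ⋃ {U ∈ τ : U ⊆ A}. Opens contained in A: ∅.
Taking the union of these: int(A) = ∅.
cl(A) = ⋂ {C closed : A ⊆ C}. Closed sets containing A: {56, 57}, {56, 57, 58}.
Intersecting these: cl(A) = {56, 57}.
∂A = cl(A) ∖ int(A) = {56, 57} ∖ ∅ = {56, 57}.


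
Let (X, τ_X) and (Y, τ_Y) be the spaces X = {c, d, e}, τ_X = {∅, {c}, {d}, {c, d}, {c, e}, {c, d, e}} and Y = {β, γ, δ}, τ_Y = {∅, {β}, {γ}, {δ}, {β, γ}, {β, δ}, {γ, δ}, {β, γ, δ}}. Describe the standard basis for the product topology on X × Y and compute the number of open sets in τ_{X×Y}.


Basis B = {∅ × ∅, {c} × {β}, {c} × {γ}, {c} × {δ}, {d} × {β}, {d} × {γ}, {d} × {δ}, {c} × {β, γ}, {c} × {β, δ}, {c, d} × {β}, {c, e} × {β}, {c} × {γ, δ}, {c, d} × {γ}, {c, e} × {γ}, {c, d} × {δ}, {c, e} × {δ}, {d} × {β, γ}, {d} × {β, δ}, {d} × {γ, δ}, {c} × {β, γ, δ}, {c, d, e} × {β}, {c, d, e} × {γ}, {c, d, e} × {δ}, {d} × {β, γ, δ}, {c, d} × {β, γ}, {c, e} × {β, γ}, {c, d} × {β, δ}, {c, e} × {β, δ}, {c, d} × {γ, δ}, {c, e} × {γ, δ}, {c, d} × {β, γ, δ}, {c, e} × {β, γ, δ}, {c, d, e} × {β, γ}, {c, d, e} × {β, δ}, {c, d, e} × {γ, δ}, {c, d, e} × {β, γ, δ}}; |τ_{X×Y}| = 216.

Enumerate products U × V with U ∈ τ_X, V ∈ τ_Y (deduplicated):
  ∅ × ∅ = {} (∅)
  {c} × {β} = {(c,β)}
  {c} × {γ} = {(c,γ)}
  {c} × {δ} = {(c,δ)}
  {d} × {β} = {(d,β)}
  {d} × {γ} = {(d,γ)}
  {d} × {δ} = {(d,δ)}
  {c} × {β, γ} = {(c,β), (c,γ)}
  {c} × {β, δ} = {(c,β), (c,δ)}
  {c, d} × {β} = {(c,β), (d,β)}
  {c, e} × {β} = {(c,β), (e,β)}
  {c} × {γ, δ} = {(c,γ), (c,δ)}
  {c, d} × {γ} = {(c,γ), (d,γ)}
  {c, e} × {γ} = {(c,γ), (e,γ)}
  {c, d} × {δ} = {(c,δ), (d,δ)}
  {c, e} × {δ} = {(c,δ), (e,δ)}
  {d} × {β, γ} = {(d,β), (d,γ)}
  {d} × {β, δ} = {(d,β), (d,δ)}
  {d} × {γ, δ} = {(d,γ), (d,δ)}
  {c} × {β, γ, δ} = {(c,β), (c,γ), (c,δ)}
  {c, d, e} × {β} = {(c,β), (d,β), (e,β)}
  {c, d, e} × {γ} = {(c,γ), (d,γ), (e,γ)}
  {c, d, e} × {δ} = {(c,δ), (d,δ), (e,δ)}
  {d} × {β, γ, δ} = {(d,β), (d,γ), (d,δ)}
  {c, d} × {β, γ} = {(c,β), (c,γ), (d,β), (d,γ)}
  {c, e} × {β, γ} = {(c,β), (c,γ), (e,β), (e,γ)}
  {c, d} × {β, δ} = {(c,β), (c,δ), (d,β), (d,δ)}
  {c, e} × {β, δ} = {(c,β), (c,δ), (e,β), (e,δ)}
  {c, d} × {γ, δ} = {(c,γ), (c,δ), (d,γ), (d,δ)}
  {c, e} × {γ, δ} = {(c,γ), (c,δ), (e,γ), (e,δ)}
  {c, d} × {β, γ, δ} = {(c,β), (c,γ), (c,δ), (d,β), (d,γ), (d,δ)}
  {c, e} × {β, γ, δ} = {(c,β), (c,γ), (c,δ), (e,β), (e,γ), (e,δ)}
  {c, d, e} × {β, γ} = {(c,β), (c,γ), (d,β), (d,γ), (e,β), (e,γ)}
  {c, d, e} × {β, δ} = {(c,β), (c,δ), (d,β), (d,δ), (e,β), (e,δ)}
  {c, d, e} × {γ, δ} = {(c,γ), (c,δ), (d,γ), (d,δ), (e,γ), (e,δ)}
  {c, d, e} × {β, γ, δ} = {(c,β), (c,γ), (c,δ), (d,β), (d,γ), (d,δ), (e,β), (e,γ), (e,δ)}
These 36 distinct sets form the basis B.
Close under arbitrary unions to get τ_{X×Y}; counting gives |τ_{X×Y}| = 216.


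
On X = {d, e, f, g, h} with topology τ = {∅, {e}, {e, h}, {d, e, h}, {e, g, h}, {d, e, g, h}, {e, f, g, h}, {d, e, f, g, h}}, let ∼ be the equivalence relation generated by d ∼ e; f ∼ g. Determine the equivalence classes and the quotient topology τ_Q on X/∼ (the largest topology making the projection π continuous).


X/∼ = {[d=e], [f=g], [h]}; |τ_Q| = 3.

Equivalence classes: [d=e], [f=g], [h].
Quotient map π: X → X/∼ sends d ↦ [d=e], e ↦ [d=e], f ↦ [f=g], g ↦ [f=g], h ↦ [h].
For each subset V ⊆ X/∼, compute π^{-1}(V) ⊆ X and check whether π^{-1}(V) ∈ τ. V is open in τ_Q iff π^{-1}(V) ∈ τ.
  V = {}: π^{-1}(V) = ∅ ∈ τ ✓.
  V = {[d=e]}: π^{-1}(V) = {d, e} ∉ τ ✗.
  V = {[f=g]}: π^{-1}(V) = {f, g} ∉ τ ✗.
  V = {[d=e], [f=g]}: π^{-1}(V) = {d, e, f, g} ∉ τ ✗.
  V = {[h]}: π^{-1}(V) = {h} ∉ τ ✗.
  V = {[d=e], [h]}: π^{-1}(V) = {d, e, h} ∈ τ ✓.
  V = {[f=g], [h]}: π^{-1}(V) = {f, g, h} ∉ τ ✗.
  V = {[d=e], [f=g], [h]}: π^{-1}(V) = {d, e, f, g, h} ∈ τ ✓.
Open sets in the quotient: τ_Q = {{}, {[d=e], [h]}, {[d=e], [f=g], [h]}} (3 elements).


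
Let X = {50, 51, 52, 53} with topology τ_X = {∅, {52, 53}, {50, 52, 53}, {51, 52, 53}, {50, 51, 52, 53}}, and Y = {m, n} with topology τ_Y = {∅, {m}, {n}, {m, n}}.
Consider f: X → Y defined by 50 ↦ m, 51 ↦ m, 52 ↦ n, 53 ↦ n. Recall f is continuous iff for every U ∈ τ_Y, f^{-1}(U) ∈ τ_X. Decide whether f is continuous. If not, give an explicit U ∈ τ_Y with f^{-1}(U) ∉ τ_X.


f is NOT continuous.

Compute f^{-1}(U) for each U ∈ τ_Y:
  U = ∅: f^{-1}(U) = ∅ ∈ τ_X ✓.
  U = {m}: f^{-1}(U) = {50, 51} ∉ τ_X ✗.
  U = {n}: f^{-1}(U) = {52, 53} ∈ τ_X ✓.
  U = {m, n}: f^{-1}(U) = {50, 51, 52, 53} ∈ τ_X ✓.
Found U = {m} with f^{-1}(U) = {50, 51} not in τ_X. Therefore f is NOT continuous.


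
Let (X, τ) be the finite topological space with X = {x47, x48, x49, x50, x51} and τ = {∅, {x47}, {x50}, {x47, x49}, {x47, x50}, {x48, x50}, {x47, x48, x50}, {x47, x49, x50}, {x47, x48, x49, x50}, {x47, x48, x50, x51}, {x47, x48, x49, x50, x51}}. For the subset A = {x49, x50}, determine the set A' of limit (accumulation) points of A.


A' = {x48, x51}

For each x ∈ X, list the open sets U ∈ τ with x ∈ U, then check whether U ∩ (A ∖ {x}) ≠ ∅ for every such U.
  x = x47: open {x47} ∋ x has {x47} ∩ (A ∖ {x47}) = ∅, so x is NOT a limit point.
  x = x48: opens ∋ x are {x48, x50}, {x47, x48, x50}, {x47, x48, x49, x50}, {x47, x48, x50, x51}, {x47, x48, x49, x50, x51}; each meets A ∖ {x48}, so x IS a limit point.
  x = x49: open {x47, x49} ∋ x has {x47, x49} ∩ (A ∖ {x49}) = ∅, so x is NOT a limit point.
  x = x50: open {x50} ∋ x has {x50} ∩ (A ∖ {x50}) = ∅, so x is NOT a limit point.
  x = x51: opens ∋ x are {x47, x48, x50, x51}, {x47, x48, x49, x50, x51}; each meets A ∖ {x51}, so x IS a limit point.
Collecting: A' = {x48, x51}.


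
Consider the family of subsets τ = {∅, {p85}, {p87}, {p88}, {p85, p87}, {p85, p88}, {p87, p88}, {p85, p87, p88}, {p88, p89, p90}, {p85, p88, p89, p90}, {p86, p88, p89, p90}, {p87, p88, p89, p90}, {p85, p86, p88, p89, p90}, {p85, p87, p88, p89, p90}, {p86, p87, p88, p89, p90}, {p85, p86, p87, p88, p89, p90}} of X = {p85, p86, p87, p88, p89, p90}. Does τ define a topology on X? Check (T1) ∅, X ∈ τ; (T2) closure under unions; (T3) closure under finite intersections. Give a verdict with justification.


τ IS a topology on X.

Axiom (T1): ∅ ∈ τ? Yes; X ∈ τ? Yes.
Axiom (T2/T3): check pairwise unions and intersections of members of τ.
All pairwise intersections and unions checked — each lies in τ. Therefore τ satisfies (T1), (T2), (T3): it IS a topology on X.


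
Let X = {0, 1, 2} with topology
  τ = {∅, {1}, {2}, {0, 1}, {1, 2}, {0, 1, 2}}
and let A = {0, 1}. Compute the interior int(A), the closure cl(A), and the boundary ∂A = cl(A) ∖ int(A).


int(A) = {0, 1}, cl(A) = {0, 1}, ∂A = ∅.

Closed sets in (X, τ) are complements of opens:
  closed(X, τ) = {∅, {0}, {2}, {0, 1}, {0, 2}, {0, 1, 2}}.
int(A) = ⋃ {U ∈ τ : U ⊆ A}. Opens contained in A: ∅, {1}, {0, 1}.
Taking the union of these: int(A) = {0, 1}.
cl(A) = ⋂ {C closed : A ⊆ C}. Closed sets containing A: {0, 1}, {0, 1, 2}.
Intersecting these: cl(A) = {0, 1}.
∂A = cl(A) ∖ int(A) = {0, 1} ∖ {0, 1} = ∅.


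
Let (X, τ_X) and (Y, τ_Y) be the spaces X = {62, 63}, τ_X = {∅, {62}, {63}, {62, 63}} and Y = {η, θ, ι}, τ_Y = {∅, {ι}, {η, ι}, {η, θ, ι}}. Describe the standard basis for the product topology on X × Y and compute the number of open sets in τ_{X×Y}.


Basis B = {∅ × ∅, {62} × {ι}, {63} × {ι}, {62} × {η, ι}, {62, 63} × {ι}, {63} × {η, ι}, {62} × {η, θ, ι}, {63} × {η, θ, ι}, {62, 63} × {η, ι}, {62, 63} × {η, θ, ι}}; |τ_{X×Y}| = 16.

Enumerate products U × V with U ∈ τ_X, V ∈ τ_Y (deduplicated):
  ∅ × ∅ = {} (∅)
  {62} × {ι} = {(62,ι)}
  {63} × {ι} = {(63,ι)}
  {62} × {η, ι} = {(62,η), (62,ι)}
  {62, 63} × {ι} = {(62,ι), (63,ι)}
  {63} × {η, ι} = {(63,η), (63,ι)}
  {62} × {η, θ, ι} = {(62,η), (62,θ), (62,ι)}
  {63} × {η, θ, ι} = {(63,η), (63,θ), (63,ι)}
  {62, 63} × {η, ι} = {(62,η), (62,ι), (63,η), (63,ι)}
  {62, 63} × {η, θ, ι} = {(62,η), (62,θ), (62,ι), (63,η), (63,θ), (63,ι)}
These 10 distinct sets form the basis B.
Close under arbitrary unions to get τ_{X×Y}; counting gives |τ_{X×Y}| = 16.


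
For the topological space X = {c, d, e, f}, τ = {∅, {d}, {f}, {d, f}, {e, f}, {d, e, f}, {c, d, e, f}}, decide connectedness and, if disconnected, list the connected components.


(X, τ) is connected.

Find clopen sets (U ∈ τ with X ∖ U ∈ τ):
  U = ∅, X ∖ U = {c, d, e, f} — both open, so U is clopen.
  U = {c, d, e, f}, X ∖ U = ∅ — both open, so U is clopen.
Only trivial clopens (∅ and X) exist, so (X, τ) is connected.
Compute connected components by grouping points that agree on all clopens:
  component: {c, d, e, f}


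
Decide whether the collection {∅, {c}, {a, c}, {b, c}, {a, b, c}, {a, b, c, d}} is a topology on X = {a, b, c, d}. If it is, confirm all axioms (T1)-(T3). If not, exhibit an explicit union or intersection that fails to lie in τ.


τ IS a topology on X.

Axiom (T1): ∅ ∈ τ? Yes; X ∈ τ? Yes.
Axiom (T2/T3): check pairwise unions and intersections of members of τ.
All pairwise intersections and unions checked — each lies in τ. Therefore τ satisfies (T1), (T2), (T3): it IS a topology on X.


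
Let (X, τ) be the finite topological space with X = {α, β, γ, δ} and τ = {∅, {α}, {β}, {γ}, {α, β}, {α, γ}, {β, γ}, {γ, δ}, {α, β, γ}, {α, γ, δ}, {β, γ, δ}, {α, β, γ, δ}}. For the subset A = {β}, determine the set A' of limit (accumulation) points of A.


A' = ∅

For each x ∈ X, list the open sets U ∈ τ with x ∈ U, then check whether U ∩ (A ∖ {x}) ≠ ∅ for every such U.
  x = α: open {α} ∋ x has {α} ∩ (A ∖ {α}) = ∅, so x is NOT a limit point.
  x = β: open {β} ∋ x has {β} ∩ (A ∖ {β}) = ∅, so x is NOT a limit point.
  x = γ: open {γ} ∋ x has {γ} ∩ (A ∖ {γ}) = ∅, so x is NOT a limit point.
  x = δ: open {γ, δ} ∋ x has {γ, δ} ∩ (A ∖ {δ}) = ∅, so x is NOT a limit point.
Collecting: A' = ∅.


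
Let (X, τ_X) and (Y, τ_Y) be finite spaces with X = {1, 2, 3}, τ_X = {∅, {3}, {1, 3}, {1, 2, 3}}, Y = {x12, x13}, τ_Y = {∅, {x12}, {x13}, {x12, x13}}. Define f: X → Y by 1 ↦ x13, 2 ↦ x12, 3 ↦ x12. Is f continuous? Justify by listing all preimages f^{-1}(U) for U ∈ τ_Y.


f is NOT continuous.

Compute f^{-1}(U) for each U ∈ τ_Y:
  U = ∅: f^{-1}(U) = ∅ ∈ τ_X ✓.
  U = {x12}: f^{-1}(U) = {2, 3} ∉ τ_X ✗.
  U = {x13}: f^{-1}(U) = {1} ∉ τ_X ✗.
  U = {x12, x13}: f^{-1}(U) = {1, 2, 3} ∈ τ_X ✓.
Found U = {x12} with f^{-1}(U) = {2, 3} not in τ_X. Therefore f is NOT continuous.


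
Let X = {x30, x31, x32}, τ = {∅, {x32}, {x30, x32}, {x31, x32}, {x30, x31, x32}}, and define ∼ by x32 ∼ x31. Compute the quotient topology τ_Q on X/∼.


X/∼ = {[x30], [x31=x32]}; |τ_Q| = 3.

Equivalence classes: [x30], [x31=x32].
Quotient map π: X → X/∼ sends x30 ↦ [x30], x31 ↦ [x31=x32], x32 ↦ [x31=x32].
For each subset V ⊆ X/∼, compute π^{-1}(V) ⊆ X and check whether π^{-1}(V) ∈ τ. V is open in τ_Q iff π^{-1}(V) ∈ τ.
  V = {}: π^{-1}(V) = ∅ ∈ τ ✓.
  V = {[x30]}: π^{-1}(V) = {x30} ∉ τ ✗.
  V = {[x31=x32]}: π^{-1}(V) = {x31, x32} ∈ τ ✓.
  V = {[x30], [x31=x32]}: π^{-1}(V) = {x30, x31, x32} ∈ τ ✓.
Open sets in the quotient: τ_Q = {{}, {[x31=x32]}, {[x30], [x31=x32]}} (3 elements).


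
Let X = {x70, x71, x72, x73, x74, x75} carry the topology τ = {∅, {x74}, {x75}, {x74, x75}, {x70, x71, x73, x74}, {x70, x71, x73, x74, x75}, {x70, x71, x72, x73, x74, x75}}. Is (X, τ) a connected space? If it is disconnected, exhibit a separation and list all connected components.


(X, τ) is connected.

Find clopen sets (U ∈ τ with X ∖ U ∈ τ):
  U = ∅, X ∖ U = {x70, x71, x72, x73, x74, x75} — both open, so U is clopen.
  U = {x70, x71, x72, x73, x74, x75}, X ∖ U = ∅ — both open, so U is clopen.
Only trivial clopens (∅ and X) exist, so (X, τ) is connected.
Compute connected components by grouping points that agree on all clopens:
  component: {x70, x71, x72, x73, x74, x75}


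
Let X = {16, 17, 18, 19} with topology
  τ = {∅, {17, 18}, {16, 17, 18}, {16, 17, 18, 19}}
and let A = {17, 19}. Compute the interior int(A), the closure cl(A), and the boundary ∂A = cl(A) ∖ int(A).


int(A) = ∅, cl(A) = {16, 17, 18, 19}, ∂A = {16, 17, 18, 19}.

Closed sets in (X, τ) are complements of opens:
  closed(X, τ) = {∅, {19}, {16, 19}, {16, 17, 18, 19}}.
int(A) = ⋃ {U ∈ τ : U ⊆ A}. Opens contained in A: ∅.
Taking the union of these: int(A) = ∅.
cl(A) = ⋂ {C closed : A ⊆ C}. Closed sets containing A: {16, 17, 18, 19}.
Intersecting these: cl(A) = {16, 17, 18, 19}.
∂A = cl(A) ∖ int(A) = {16, 17, 18, 19} ∖ ∅ = {16, 17, 18, 19}.


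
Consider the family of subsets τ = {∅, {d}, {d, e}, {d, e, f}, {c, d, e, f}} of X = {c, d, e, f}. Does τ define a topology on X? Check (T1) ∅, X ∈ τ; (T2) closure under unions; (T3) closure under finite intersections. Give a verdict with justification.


τ IS a topology on X.

Axiom (T1): ∅ ∈ τ? Yes; X ∈ τ? Yes.
Axiom (T2/T3): check pairwise unions and intersections of members of τ.
All pairwise intersections and unions checked — each lies in τ. Therefore τ satisfies (T1), (T2), (T3): it IS a topology on X.


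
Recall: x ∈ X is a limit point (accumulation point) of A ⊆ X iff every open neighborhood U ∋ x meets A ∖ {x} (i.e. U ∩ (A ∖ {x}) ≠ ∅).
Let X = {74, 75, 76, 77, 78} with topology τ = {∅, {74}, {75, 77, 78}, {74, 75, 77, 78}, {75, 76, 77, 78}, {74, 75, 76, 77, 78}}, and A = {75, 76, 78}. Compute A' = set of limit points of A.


A' = {75, 76, 77, 78}

For each x ∈ X, list the open sets U ∈ τ with x ∈ U, then check whether U ∩ (A ∖ {x}) ≠ ∅ for every such U.
  x = 74: open {74} ∋ x has {74} ∩ (A ∖ {74}) = ∅, so x is NOT a limit point.
  x = 75: opens ∋ x are {75, 77, 78}, {74, 75, 77, 78}, {75, 76, 77, 78}, {74, 75, 76, 77, 78}; each meets A ∖ {75}, so x IS a limit point.
  x = 76: opens ∋ x are {75, 76, 77, 78}, {74, 75, 76, 77, 78}; each meets A ∖ {76}, so x IS a limit point.
  x = 77: opens ∋ x are {75, 77, 78}, {74, 75, 77, 78}, {75, 76, 77, 78}, {74, 75, 76, 77, 78}; each meets A ∖ {77}, so x IS a limit point.
  x = 78: opens ∋ x are {75, 77, 78}, {74, 75, 77, 78}, {75, 76, 77, 78}, {74, 75, 76, 77, 78}; each meets A ∖ {78}, so x IS a limit point.
Collecting: A' = {75, 76, 77, 78}.


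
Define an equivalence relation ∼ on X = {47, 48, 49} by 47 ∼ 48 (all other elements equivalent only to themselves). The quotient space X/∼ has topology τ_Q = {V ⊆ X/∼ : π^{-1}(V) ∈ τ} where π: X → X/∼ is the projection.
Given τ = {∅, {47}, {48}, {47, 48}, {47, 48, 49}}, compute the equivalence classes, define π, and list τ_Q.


X/∼ = {[47=48], [49]}; |τ_Q| = 3.

Equivalence classes: [47=48], [49].
Quotient map π: X → X/∼ sends 47 ↦ [47=48], 48 ↦ [47=48], 49 ↦ [49].
For each subset V ⊆ X/∼, compute π^{-1}(V) ⊆ X and check whether π^{-1}(V) ∈ τ. V is open in τ_Q iff π^{-1}(V) ∈ τ.
  V = {}: π^{-1}(V) = ∅ ∈ τ ✓.
  V = {[47=48]}: π^{-1}(V) = {47, 48} ∈ τ ✓.
  V = {[49]}: π^{-1}(V) = {49} ∉ τ ✗.
  V = {[47=48], [49]}: π^{-1}(V) = {47, 48, 49} ∈ τ ✓.
Open sets in the quotient: τ_Q = {{}, {[47=48]}, {[47=48], [49]}} (3 elements).


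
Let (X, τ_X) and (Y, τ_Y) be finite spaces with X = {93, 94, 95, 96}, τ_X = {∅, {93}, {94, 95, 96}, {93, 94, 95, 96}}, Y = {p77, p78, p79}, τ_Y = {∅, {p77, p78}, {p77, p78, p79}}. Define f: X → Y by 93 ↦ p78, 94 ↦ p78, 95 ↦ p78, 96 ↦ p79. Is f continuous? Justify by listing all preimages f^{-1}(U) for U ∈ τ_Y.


f is NOT continuous.

Compute f^{-1}(U) for each U ∈ τ_Y:
  U = ∅: f^{-1}(U) = ∅ ∈ τ_X ✓.
  U = {p77, p78}: f^{-1}(U) = {93, 94, 95} ∉ τ_X ✗.
  U = {p77, p78, p79}: f^{-1}(U) = {93, 94, 95, 96} ∈ τ_X ✓.
Found U = {p77, p78} with f^{-1}(U) = {93, 94, 95} not in τ_X. Therefore f is NOT continuous.


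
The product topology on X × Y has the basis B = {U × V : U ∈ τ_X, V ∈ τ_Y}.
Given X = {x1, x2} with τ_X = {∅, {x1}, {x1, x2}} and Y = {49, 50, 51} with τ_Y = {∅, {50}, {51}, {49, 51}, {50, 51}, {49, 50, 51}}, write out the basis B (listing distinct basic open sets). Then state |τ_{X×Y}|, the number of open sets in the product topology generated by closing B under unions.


Basis B = {∅ × ∅, {x1} × {50}, {x1} × {51}, {x1} × {49, 51}, {x1} × {50, 51}, {x1, x2} × {50}, {x1, x2} × {51}, {x1} × {49, 50, 51}, {x1, x2} × {49, 51}, {x1, x2} × {50, 51}, {x1, x2} × {49, 50, 51}}; |τ_{X×Y}| = 18.

Enumerate products U × V with U ∈ τ_X, V ∈ τ_Y (deduplicated):
  ∅ × ∅ = {} (∅)
  {x1} × {50} = {(x1,50)}
  {x1} × {51} = {(x1,51)}
  {x1} × {49, 51} = {(x1,49), (x1,51)}
  {x1} × {50, 51} = {(x1,50), (x1,51)}
  {x1, x2} × {50} = {(x1,50), (x2,50)}
  {x1, x2} × {51} = {(x1,51), (x2,51)}
  {x1} × {49, 50, 51} = {(x1,49), (x1,50), (x1,51)}
  {x1, x2} × {49, 51} = {(x1,49), (x1,51), (x2,49), (x2,51)}
  {x1, x2} × {50, 51} = {(x1,50), (x1,51), (x2,50), (x2,51)}
  {x1, x2} × {49, 50, 51} = {(x1,49), (x1,50), (x1,51), (x2,49), (x2,50), (x2,51)}
These 11 distinct sets form the basis B.
Close under arbitrary unions to get τ_{X×Y}; counting gives |τ_{X×Y}| = 18.


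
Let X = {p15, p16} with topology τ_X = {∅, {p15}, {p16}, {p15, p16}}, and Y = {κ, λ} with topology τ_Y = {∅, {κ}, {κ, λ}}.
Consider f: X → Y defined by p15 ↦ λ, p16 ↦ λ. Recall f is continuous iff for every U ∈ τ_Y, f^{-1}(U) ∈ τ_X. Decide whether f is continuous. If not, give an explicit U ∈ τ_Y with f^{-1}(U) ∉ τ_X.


f IS continuous.

Compute f^{-1}(U) for each U ∈ τ_Y:
  U = ∅: f^{-1}(U) = ∅ ∈ τ_X ✓.
  U = {κ}: f^{-1}(U) = ∅ ∈ τ_X ✓.
  U = {κ, λ}: f^{-1}(U) = {p15, p16} ∈ τ_X ✓.
Every preimage lies in τ_X, so f IS continuous.


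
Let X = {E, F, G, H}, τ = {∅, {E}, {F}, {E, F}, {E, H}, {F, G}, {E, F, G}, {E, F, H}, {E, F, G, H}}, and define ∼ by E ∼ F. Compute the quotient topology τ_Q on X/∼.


X/∼ = {[E=F], [G], [H]}; |τ_Q| = 5.

Equivalence classes: [E=F], [G], [H].
Quotient map π: X → X/∼ sends E ↦ [E=F], F ↦ [E=F], G ↦ [G], H ↦ [H].
For each subset V ⊆ X/∼, compute π^{-1}(V) ⊆ X and check whether π^{-1}(V) ∈ τ. V is open in τ_Q iff π^{-1}(V) ∈ τ.
  V = {}: π^{-1}(V) = ∅ ∈ τ ✓.
  V = {[E=F]}: π^{-1}(V) = {E, F} ∈ τ ✓.
  V = {[G]}: π^{-1}(V) = {G} ∉ τ ✗.
  V = {[E=F], [G]}: π^{-1}(V) = {E, F, G} ∈ τ ✓.
  V = {[H]}: π^{-1}(V) = {H} ∉ τ ✗.
  V = {[E=F], [H]}: π^{-1}(V) = {E, F, H} ∈ τ ✓.
  V = {[G], [H]}: π^{-1}(V) = {G, H} ∉ τ ✗.
  V = {[E=F], [G], [H]}: π^{-1}(V) = {E, F, G, H} ∈ τ ✓.
Open sets in the quotient: τ_Q = {{}, {[E=F]}, {[E=F], [G]}, {[E=F], [H]}, {[E=F], [G], [H]}} (5 elements).


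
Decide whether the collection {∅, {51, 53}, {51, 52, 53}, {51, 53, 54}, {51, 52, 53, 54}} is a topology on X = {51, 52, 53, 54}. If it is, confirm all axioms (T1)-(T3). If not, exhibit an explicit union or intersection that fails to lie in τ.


τ IS a topology on X.

Axiom (T1): ∅ ∈ τ? Yes; X ∈ τ? Yes.
Axiom (T2/T3): check pairwise unions and intersections of members of τ.
All pairwise intersections and unions checked — each lies in τ. Therefore τ satisfies (T1), (T2), (T3): it IS a topology on X.


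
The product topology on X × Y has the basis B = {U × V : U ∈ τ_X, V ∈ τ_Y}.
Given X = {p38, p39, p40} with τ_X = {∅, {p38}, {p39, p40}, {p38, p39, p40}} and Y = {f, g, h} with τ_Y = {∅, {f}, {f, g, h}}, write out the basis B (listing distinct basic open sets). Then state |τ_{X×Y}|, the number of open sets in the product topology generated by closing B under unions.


Basis B = {∅ × ∅, {p38} × {f}, {p39, p40} × {f}, {p38} × {f, g, h}, {p38, p39, p40} × {f}, {p39, p40} × {f, g, h}, {p38, p39, p40} × {f, g, h}}; |τ_{X×Y}| = 9.

Enumerate products U × V with U ∈ τ_X, V ∈ τ_Y (deduplicated):
  ∅ × ∅ = {} (∅)
  {p38} × {f} = {(p38,f)}
  {p39, p40} × {f} = {(p39,f), (p40,f)}
  {p38} × {f, g, h} = {(p38,f), (p38,g), (p38,h)}
  {p38, p39, p40} × {f} = {(p38,f), (p39,f), (p40,f)}
  {p39, p40} × {f, g, h} = {(p39,f), (p39,g), (p39,h), (p40,f), (p40,g), (p40,h)}
  {p38, p39, p40} × {f, g, h} = {(p38,f), (p38,g), (p38,h), (p39,f), (p39,g), (p39,h), (p40,f), (p40,g), (p40,h)}
These 7 distinct sets form the basis B.
Close under arbitrary unions to get τ_{X×Y}; counting gives |τ_{X×Y}| = 9.


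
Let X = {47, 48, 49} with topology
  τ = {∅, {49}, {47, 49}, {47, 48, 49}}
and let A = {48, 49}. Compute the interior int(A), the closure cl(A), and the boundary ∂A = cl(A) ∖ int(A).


int(A) = {49}, cl(A) = {47, 48, 49}, ∂A = {47, 48}.

Closed sets in (X, τ) are complements of opens:
  closed(X, τ) = {∅, {48}, {47, 48}, {47, 48, 49}}.
int(A) = ⋃ {U ∈ τ : U ⊆ A}. Opens contained in A: ∅, {49}.
Taking the union of these: int(A) = {49}.
cl(A) = ⋂ {C closed : A ⊆ C}. Closed sets containing A: {47, 48, 49}.
Intersecting these: cl(A) = {47, 48, 49}.
∂A = cl(A) ∖ int(A) = {47, 48, 49} ∖ {49} = {47, 48}.


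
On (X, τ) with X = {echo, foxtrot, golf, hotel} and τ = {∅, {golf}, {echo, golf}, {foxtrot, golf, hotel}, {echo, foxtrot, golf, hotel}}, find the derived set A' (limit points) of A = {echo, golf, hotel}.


A' = {echo, foxtrot, hotel}

For each x ∈ X, list the open sets U ∈ τ with x ∈ U, then check whether U ∩ (A ∖ {x}) ≠ ∅ for every such U.
  x = echo: opens ∋ x are {echo, golf}, {echo, foxtrot, golf, hotel}; each meets A ∖ {echo}, so x IS a limit point.
  x = foxtrot: opens ∋ x are {foxtrot, golf, hotel}, {echo, foxtrot, golf, hotel}; each meets A ∖ {foxtrot}, so x IS a limit point.
  x = golf: open {golf} ∋ x has {golf} ∩ (A ∖ {golf}) = ∅, so x is NOT a limit point.
  x = hotel: opens ∋ x are {foxtrot, golf, hotel}, {echo, foxtrot, golf, hotel}; each meets A ∖ {hotel}, so x IS a limit point.
Collecting: A' = {echo, foxtrot, hotel}.


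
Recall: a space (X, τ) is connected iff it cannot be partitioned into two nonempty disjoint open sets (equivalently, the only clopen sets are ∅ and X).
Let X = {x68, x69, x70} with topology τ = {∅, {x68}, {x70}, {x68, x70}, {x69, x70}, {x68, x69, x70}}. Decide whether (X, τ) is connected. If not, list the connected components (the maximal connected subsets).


(X, τ) is disconnected; components = [{x68}, {x69, x70}].

Find clopen sets (U ∈ τ with X ∖ U ∈ τ):
  U = ∅, X ∖ U = {x68, x69, x70} — both open, so U is clopen.
  U = {x68}, X ∖ U = {x69, x70} — both open, so U is clopen.
  U = {x69, x70}, X ∖ U = {x68} — both open, so U is clopen.
  U = {x68, x69, x70}, X ∖ U = ∅ — both open, so U is clopen.
Nontrivial clopen(s) exist: e.g. {x68}. So (X, τ) is disconnected.
Compute connected components by grouping points that agree on all clopens:
  component: {x68}
  component: {x69, x70}


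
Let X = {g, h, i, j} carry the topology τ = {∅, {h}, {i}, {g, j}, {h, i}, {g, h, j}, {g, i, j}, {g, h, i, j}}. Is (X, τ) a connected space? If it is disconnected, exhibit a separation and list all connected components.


(X, τ) is disconnected; components = [{h}, {i}, {g, j}].

Find clopen sets (U ∈ τ with X ∖ U ∈ τ):
  U = ∅, X ∖ U = {g, h, i, j} — both open, so U is clopen.
  U = {h}, X ∖ U = {g, i, j} — both open, so U is clopen.
  U = {i}, X ∖ U = {g, h, j} — both open, so U is clopen.
  U = {g, j}, X ∖ U = {h, i} — both open, so U is clopen.
  U = {h, i}, X ∖ U = {g, j} — both open, so U is clopen.
  U = {g, h, j}, X ∖ U = {i} — both open, so U is clopen.
  U = {g, i, j}, X ∖ U = {h} — both open, so U is clopen.
  U = {g, h, i, j}, X ∖ U = ∅ — both open, so U is clopen.
Nontrivial clopen(s) exist: e.g. {i}. So (X, τ) is disconnected.
Compute connected components by grouping points that agree on all clopens:
  component: {h}
  component: {i}
  component: {g, j}


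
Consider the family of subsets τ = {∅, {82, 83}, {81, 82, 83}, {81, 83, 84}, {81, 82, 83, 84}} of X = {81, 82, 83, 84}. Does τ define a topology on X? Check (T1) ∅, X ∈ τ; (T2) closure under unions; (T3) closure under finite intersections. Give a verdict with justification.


τ is NOT a topology on X.

Axiom (T1): ∅ ∈ τ? Yes; X ∈ τ? Yes.
Axiom (T2/T3): check pairwise unions and intersections of members of τ.
Counterexample for (T3): {82, 83} ∩ {81, 83, 84} = {83} ∉ τ. Therefore τ is NOT a topology.


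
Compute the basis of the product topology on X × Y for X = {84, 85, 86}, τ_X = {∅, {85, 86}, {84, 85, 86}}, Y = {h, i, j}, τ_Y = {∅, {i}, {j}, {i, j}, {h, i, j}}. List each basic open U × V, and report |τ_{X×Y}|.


Basis B = {∅ × ∅, {85, 86} × {i}, {85, 86} × {j}, {84, 85, 86} × {i}, {84, 85, 86} × {j}, {85, 86} × {i, j}, {84, 85, 86} × {i, j}, {85, 86} × {h, i, j}, {84, 85, 86} × {h, i, j}}; |τ_{X×Y}| = 14.

Enumerate products U × V with U ∈ τ_X, V ∈ τ_Y (deduplicated):
  ∅ × ∅ = {} (∅)
  {85, 86} × {i} = {(85,i), (86,i)}
  {85, 86} × {j} = {(85,j), (86,j)}
  {84, 85, 86} × {i} = {(84,i), (85,i), (86,i)}
  {84, 85, 86} × {j} = {(84,j), (85,j), (86,j)}
  {85, 86} × {i, j} = {(85,i), (85,j), (86,i), (86,j)}
  {84, 85, 86} × {i, j} = {(84,i), (84,j), (85,i), (85,j), (86,i), (86,j)}
  {85, 86} × {h, i, j} = {(85,h), (85,i), (85,j), (86,h), (86,i), (86,j)}
  {84, 85, 86} × {h, i, j} = {(84,h), (84,i), (84,j), (85,h), (85,i), (85,j), (86,h), (86,i), (86,j)}
These 9 distinct sets form the basis B.
Close under arbitrary unions to get τ_{X×Y}; counting gives |τ_{X×Y}| = 14.


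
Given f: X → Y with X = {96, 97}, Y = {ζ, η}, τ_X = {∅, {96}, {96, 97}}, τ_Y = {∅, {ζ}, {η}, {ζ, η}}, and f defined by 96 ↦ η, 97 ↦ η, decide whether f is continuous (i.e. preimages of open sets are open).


f IS continuous.

Compute f^{-1}(U) for each U ∈ τ_Y:
  U = ∅: f^{-1}(U) = ∅ ∈ τ_X ✓.
  U = {ζ}: f^{-1}(U) = ∅ ∈ τ_X ✓.
  U = {η}: f^{-1}(U) = {96, 97} ∈ τ_X ✓.
  U = {ζ, η}: f^{-1}(U) = {96, 97} ∈ τ_X ✓.
Every preimage lies in τ_X, so f IS continuous.


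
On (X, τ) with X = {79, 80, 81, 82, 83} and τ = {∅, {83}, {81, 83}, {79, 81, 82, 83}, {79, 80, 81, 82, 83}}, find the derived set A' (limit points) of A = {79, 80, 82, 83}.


A' = {79, 80, 81, 82}

For each x ∈ X, list the open sets U ∈ τ with x ∈ U, then check whether U ∩ (A ∖ {x}) ≠ ∅ for every such U.
  x = 79: opens ∋ x are {79, 81, 82, 83}, {79, 80, 81, 82, 83}; each meets A ∖ {79}, so x IS a limit point.
  x = 80: opens ∋ x are {79, 80, 81, 82, 83}; each meets A ∖ {80}, so x IS a limit point.
  x = 81: opens ∋ x are {81, 83}, {79, 81, 82, 83}, {79, 80, 81, 82, 83}; each meets A ∖ {81}, so x IS a limit point.
  x = 82: opens ∋ x are {79, 81, 82, 83}, {79, 80, 81, 82, 83}; each meets A ∖ {82}, so x IS a limit point.
  x = 83: open {83} ∋ x has {83} ∩ (A ∖ {83}) = ∅, so x is NOT a limit point.
Collecting: A' = {79, 80, 81, 82}.


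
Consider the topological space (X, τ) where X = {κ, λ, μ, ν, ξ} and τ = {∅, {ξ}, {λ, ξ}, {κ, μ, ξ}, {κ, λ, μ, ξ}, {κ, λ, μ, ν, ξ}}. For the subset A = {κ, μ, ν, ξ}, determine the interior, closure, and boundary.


int(A) = {κ, μ, ξ}, cl(A) = {κ, λ, μ, ν, ξ}, ∂A = {λ, ν}.

Closed sets in (X, τ) are complements of opens:
  closed(X, τ) = {∅, {ν}, {λ, ν}, {κ, μ, ν}, {κ, λ, μ, ν}, {κ, λ, μ, ν, ξ}}.
int(A) = ⋃ {U ∈ τ : U ⊆ A}. Opens contained in A: ∅, {ξ}, {κ, μ, ξ}.
Taking the union of these: int(A) = {κ, μ, ξ}.
cl(A) = ⋂ {C closed : A ⊆ C}. Closed sets containing A: {κ, λ, μ, ν, ξ}.
Intersecting these: cl(A) = {κ, λ, μ, ν, ξ}.
∂A = cl(A) ∖ int(A) = {κ, λ, μ, ν, ξ} ∖ {κ, μ, ξ} = {λ, ν}.


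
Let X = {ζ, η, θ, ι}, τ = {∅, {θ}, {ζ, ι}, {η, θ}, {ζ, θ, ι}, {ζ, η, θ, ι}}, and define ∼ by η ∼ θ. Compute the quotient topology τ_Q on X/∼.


X/∼ = {[ζ], [η=θ], [ι]}; |τ_Q| = 4.

Equivalence classes: [ζ], [η=θ], [ι].
Quotient map π: X → X/∼ sends ζ ↦ [ζ], η ↦ [η=θ], θ ↦ [η=θ], ι ↦ [ι].
For each subset V ⊆ X/∼, compute π^{-1}(V) ⊆ X and check whether π^{-1}(V) ∈ τ. V is open in τ_Q iff π^{-1}(V) ∈ τ.
  V = {}: π^{-1}(V) = ∅ ∈ τ ✓.
  V = {[ζ]}: π^{-1}(V) = {ζ} ∉ τ ✗.
  V = {[η=θ]}: π^{-1}(V) = {η, θ} ∈ τ ✓.
  V = {[ζ], [η=θ]}: π^{-1}(V) = {ζ, η, θ} ∉ τ ✗.
  V = {[ι]}: π^{-1}(V) = {ι} ∉ τ ✗.
  V = {[ζ], [ι]}: π^{-1}(V) = {ζ, ι} ∈ τ ✓.
  V = {[η=θ], [ι]}: π^{-1}(V) = {η, θ, ι} ∉ τ ✗.
  V = {[ζ], [η=θ], [ι]}: π^{-1}(V) = {ζ, η, θ, ι} ∈ τ ✓.
Open sets in the quotient: τ_Q = {{}, {[η=θ]}, {[ζ], [ι]}, {[ζ], [η=θ], [ι]}} (4 elements).


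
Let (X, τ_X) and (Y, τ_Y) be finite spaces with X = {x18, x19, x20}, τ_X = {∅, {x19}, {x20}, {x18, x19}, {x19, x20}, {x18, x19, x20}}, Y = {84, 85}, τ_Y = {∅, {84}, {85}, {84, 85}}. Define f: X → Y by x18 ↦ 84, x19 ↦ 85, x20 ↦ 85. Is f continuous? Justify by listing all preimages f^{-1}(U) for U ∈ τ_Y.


f is NOT continuous.

Compute f^{-1}(U) for each U ∈ τ_Y:
  U = ∅: f^{-1}(U) = ∅ ∈ τ_X ✓.
  U = {84}: f^{-1}(U) = {x18} ∉ τ_X ✗.
  U = {85}: f^{-1}(U) = {x19, x20} ∈ τ_X ✓.
  U = {84, 85}: f^{-1}(U) = {x18, x19, x20} ∈ τ_X ✓.
Found U = {84} with f^{-1}(U) = {x18} not in τ_X. Therefore f is NOT continuous.


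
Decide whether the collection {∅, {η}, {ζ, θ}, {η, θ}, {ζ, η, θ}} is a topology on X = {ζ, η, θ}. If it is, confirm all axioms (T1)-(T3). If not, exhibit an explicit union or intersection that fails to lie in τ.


τ is NOT a topology on X.

Axiom (T1): ∅ ∈ τ? Yes; X ∈ τ? Yes.
Axiom (T2/T3): check pairwise unions and intersections of members of τ.
Counterexample for (T3): {ζ, θ} ∩ {η, θ} = {θ} ∉ τ. Therefore τ is NOT a topology.


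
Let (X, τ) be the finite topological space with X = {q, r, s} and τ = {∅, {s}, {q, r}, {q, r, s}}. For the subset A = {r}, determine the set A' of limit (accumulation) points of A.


A' = {q}

For each x ∈ X, list the open sets U ∈ τ with x ∈ U, then check whether U ∩ (A ∖ {x}) ≠ ∅ for every such U.
  x = q: opens ∋ x are {q, r}, {q, r, s}; each meets A ∖ {q}, so x IS a limit point.
  x = r: open {q, r} ∋ x has {q, r} ∩ (A ∖ {r}) = ∅, so x is NOT a limit point.
  x = s: open {s} ∋ x has {s} ∩ (A ∖ {s}) = ∅, so x is NOT a limit point.
Collecting: A' = {q}.


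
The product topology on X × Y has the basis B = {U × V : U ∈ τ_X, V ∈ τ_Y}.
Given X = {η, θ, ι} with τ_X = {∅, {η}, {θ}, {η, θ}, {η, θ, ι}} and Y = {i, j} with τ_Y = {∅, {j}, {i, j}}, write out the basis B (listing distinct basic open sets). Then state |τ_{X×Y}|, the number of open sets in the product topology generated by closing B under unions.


Basis B = {∅ × ∅, {η} × {j}, {θ} × {j}, {η} × {i, j}, {η, θ} × {j}, {θ} × {i, j}, {η, θ, ι} × {j}, {η, θ} × {i, j}, {η, θ, ι} × {i, j}}; |τ_{X×Y}| = 14.

Enumerate products U × V with U ∈ τ_X, V ∈ τ_Y (deduplicated):
  ∅ × ∅ = {} (∅)
  {η} × {j} = {(η,j)}
  {θ} × {j} = {(θ,j)}
  {η} × {i, j} = {(η,i), (η,j)}
  {η, θ} × {j} = {(η,j), (θ,j)}
  {θ} × {i, j} = {(θ,i), (θ,j)}
  {η, θ, ι} × {j} = {(η,j), (θ,j), (ι,j)}
  {η, θ} × {i, j} = {(η,i), (η,j), (θ,i), (θ,j)}
  {η, θ, ι} × {i, j} = {(η,i), (η,j), (θ,i), (θ,j), (ι,i), (ι,j)}
These 9 distinct sets form the basis B.
Close under arbitrary unions to get τ_{X×Y}; counting gives |τ_{X×Y}| = 14.


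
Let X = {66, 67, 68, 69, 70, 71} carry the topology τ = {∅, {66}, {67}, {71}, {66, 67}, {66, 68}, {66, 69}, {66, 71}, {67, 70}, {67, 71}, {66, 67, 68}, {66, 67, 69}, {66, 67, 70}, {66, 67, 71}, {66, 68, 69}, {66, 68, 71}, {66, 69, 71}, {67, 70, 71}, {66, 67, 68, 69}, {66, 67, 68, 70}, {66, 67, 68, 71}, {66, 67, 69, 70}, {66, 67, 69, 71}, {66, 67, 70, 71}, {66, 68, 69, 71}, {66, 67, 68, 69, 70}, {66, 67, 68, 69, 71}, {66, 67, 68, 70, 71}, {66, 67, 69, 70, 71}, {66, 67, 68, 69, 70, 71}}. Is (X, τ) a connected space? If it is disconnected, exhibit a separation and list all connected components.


(X, τ) is disconnected; components = [{71}, {67, 70}, {66, 68, 69}].

Find clopen sets (U ∈ τ with X ∖ U ∈ τ):
  U = ∅, X ∖ U = {66, 67, 68, 69, 70, 71} — both open, so U is clopen.
  U = {71}, X ∖ U = {66, 67, 68, 69, 70} — both open, so U is clopen.
  U = {67, 70}, X ∖ U = {66, 68, 69, 71} — both open, so U is clopen.
  U = {66, 68, 69}, X ∖ U = {67, 70, 71} — both open, so U is clopen.
  U = {67, 70, 71}, X ∖ U = {66, 68, 69} — both open, so U is clopen.
  U = {66, 68, 69, 71}, X ∖ U = {67, 70} — both open, so U is clopen.
  U = {66, 67, 68, 69, 70}, X ∖ U = {71} — both open, so U is clopen.
  U = {66, 67, 68, 69, 70, 71}, X ∖ U = ∅ — both open, so U is clopen.
Nontrivial clopen(s) exist: e.g. {71}. So (X, τ) is disconnected.
Compute connected components by grouping points that agree on all clopens:
  component: {71}
  component: {67, 70}
  component: {66, 68, 69}


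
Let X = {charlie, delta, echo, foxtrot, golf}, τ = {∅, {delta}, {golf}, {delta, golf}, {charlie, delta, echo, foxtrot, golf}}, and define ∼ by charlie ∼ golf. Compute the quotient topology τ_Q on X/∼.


X/∼ = {[charlie=golf], [delta], [echo], [foxtrot]}; |τ_Q| = 3.

Equivalence classes: [charlie=golf], [delta], [echo], [foxtrot].
Quotient map π: X → X/∼ sends charlie ↦ [charlie=golf], delta ↦ [delta], echo ↦ [echo], foxtrot ↦ [foxtrot], golf ↦ [charlie=golf].
For each subset V ⊆ X/∼, compute π^{-1}(V) ⊆ X and check whether π^{-1}(V) ∈ τ. V is open in τ_Q iff π^{-1}(V) ∈ τ.
  V = {}: π^{-1}(V) = ∅ ∈ τ ✓.
  V = {[charlie=golf]}: π^{-1}(V) = {charlie, golf} ∉ τ ✗.
  V = {[delta]}: π^{-1}(V) = {delta} ∈ τ ✓.
  V = {[charlie=golf], [delta]}: π^{-1}(V) = {charlie, delta, golf} ∉ τ ✗.
  V = {[echo]}: π^{-1}(V) = {echo} ∉ τ ✗.
  V = {[charlie=golf], [echo]}: π^{-1}(V) = {charlie, echo, golf} ∉ τ ✗.
  V = {[delta], [echo]}: π^{-1}(V) = {delta, echo} ∉ τ ✗.
  V = {[charlie=golf], [delta], [echo]}: π^{-1}(V) = {charlie, delta, echo, golf} ∉ τ ✗.
  V = {[foxtrot]}: π^{-1}(V) = {foxtrot} ∉ τ ✗.
  V = {[charlie=golf], [foxtrot]}: π^{-1}(V) = {charlie, foxtrot, golf} ∉ τ ✗.
  V = {[delta], [foxtrot]}: π^{-1}(V) = {delta, foxtrot} ∉ τ ✗.
  V = {[charlie=golf], [delta], [foxtrot]}: π^{-1}(V) = {charlie, delta, foxtrot, golf} ∉ τ ✗.
  V = {[echo], [foxtrot]}: π^{-1}(V) = {echo, foxtrot} ∉ τ ✗.
  V = {[charlie=golf], [echo], [foxtrot]}: π^{-1}(V) = {charlie, echo, foxtrot, golf} ∉ τ ✗.
  V = {[delta], [echo], [foxtrot]}: π^{-1}(V) = {delta, echo, foxtrot} ∉ τ ✗.
  V = {[charlie=golf], [delta], [echo], [foxtrot]}: π^{-1}(V) = {charlie, delta, echo, foxtrot, golf} ∈ τ ✓.
Open sets in the quotient: τ_Q = {{}, {[delta]}, {[charlie=golf], [delta], [echo], [foxtrot]}} (3 elements).


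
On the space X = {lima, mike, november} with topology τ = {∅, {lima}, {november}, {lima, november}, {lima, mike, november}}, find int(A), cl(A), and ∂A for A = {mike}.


int(A) = ∅, cl(A) = {mike}, ∂A = {mike}.

Closed sets in (X, τ) are complements of opens:
  closed(X, τ) = {∅, {mike}, {lima, mike}, {mike, november}, {lima, mike, november}}.
int(A) = ⋃ {U ∈ τ : U ⊆ A}. Opens contained in A: ∅.
Taking the union of these: int(A) = ∅.
cl(A) = ⋂ {C closed : A ⊆ C}. Closed sets containing A: {mike}, {lima, mike}, {mike, november}, {lima, mike, november}.
Intersecting these: cl(A) = {mike}.
∂A = cl(A) ∖ int(A) = {mike} ∖ ∅ = {mike}.


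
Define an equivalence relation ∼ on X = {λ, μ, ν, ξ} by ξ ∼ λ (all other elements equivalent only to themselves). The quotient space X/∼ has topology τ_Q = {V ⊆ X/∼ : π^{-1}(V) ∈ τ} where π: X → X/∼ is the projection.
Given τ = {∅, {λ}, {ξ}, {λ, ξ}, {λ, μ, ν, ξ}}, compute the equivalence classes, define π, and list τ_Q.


X/∼ = {[λ=ξ], [μ], [ν]}; |τ_Q| = 3.

Equivalence classes: [λ=ξ], [μ], [ν].
Quotient map π: X → X/∼ sends λ ↦ [λ=ξ], μ ↦ [μ], ν ↦ [ν], ξ ↦ [λ=ξ].
For each subset V ⊆ X/∼, compute π^{-1}(V) ⊆ X and check whether π^{-1}(V) ∈ τ. V is open in τ_Q iff π^{-1}(V) ∈ τ.
  V = {}: π^{-1}(V) = ∅ ∈ τ ✓.
  V = {[λ=ξ]}: π^{-1}(V) = {λ, ξ} ∈ τ ✓.
  V = {[μ]}: π^{-1}(V) = {μ} ∉ τ ✗.
  V = {[λ=ξ], [μ]}: π^{-1}(V) = {λ, μ, ξ} ∉ τ ✗.
  V = {[ν]}: π^{-1}(V) = {ν} ∉ τ ✗.
  V = {[λ=ξ], [ν]}: π^{-1}(V) = {λ, ν, ξ} ∉ τ ✗.
  V = {[μ], [ν]}: π^{-1}(V) = {μ, ν} ∉ τ ✗.
  V = {[λ=ξ], [μ], [ν]}: π^{-1}(V) = {λ, μ, ν, ξ} ∈ τ ✓.
Open sets in the quotient: τ_Q = {{}, {[λ=ξ]}, {[λ=ξ], [μ], [ν]}} (3 elements).


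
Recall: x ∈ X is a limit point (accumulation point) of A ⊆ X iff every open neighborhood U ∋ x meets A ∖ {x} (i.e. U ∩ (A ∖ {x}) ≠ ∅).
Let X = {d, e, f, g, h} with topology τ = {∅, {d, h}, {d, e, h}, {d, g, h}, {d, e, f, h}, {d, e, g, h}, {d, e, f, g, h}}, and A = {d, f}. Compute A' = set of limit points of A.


A' = {e, f, g, h}

For each x ∈ X, list the open sets U ∈ τ with x ∈ U, then check whether U ∩ (A ∖ {x}) ≠ ∅ for every such U.
  x = d: open {d, h} ∋ x has {d, h} ∩ (A ∖ {d}) = ∅, so x is NOT a limit point.
  x = e: opens ∋ x are {d, e, h}, {d, e, f, h}, {d, e, g, h}, {d, e, f, g, h}; each meets A ∖ {e}, so x IS a limit point.
  x = f: opens ∋ x are {d, e, f, h}, {d, e, f, g, h}; each meets A ∖ {f}, so x IS a limit point.
  x = g: opens ∋ x are {d, g, h}, {d, e, g, h}, {d, e, f, g, h}; each meets A ∖ {g}, so x IS a limit point.
  x = h: opens ∋ x are {d, h}, {d, e, h}, {d, g, h}, {d, e, f, h}, {d, e, g, h}, {d, e, f, g, h}; each meets A ∖ {h}, so x IS a limit point.
Collecting: A' = {e, f, g, h}.
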